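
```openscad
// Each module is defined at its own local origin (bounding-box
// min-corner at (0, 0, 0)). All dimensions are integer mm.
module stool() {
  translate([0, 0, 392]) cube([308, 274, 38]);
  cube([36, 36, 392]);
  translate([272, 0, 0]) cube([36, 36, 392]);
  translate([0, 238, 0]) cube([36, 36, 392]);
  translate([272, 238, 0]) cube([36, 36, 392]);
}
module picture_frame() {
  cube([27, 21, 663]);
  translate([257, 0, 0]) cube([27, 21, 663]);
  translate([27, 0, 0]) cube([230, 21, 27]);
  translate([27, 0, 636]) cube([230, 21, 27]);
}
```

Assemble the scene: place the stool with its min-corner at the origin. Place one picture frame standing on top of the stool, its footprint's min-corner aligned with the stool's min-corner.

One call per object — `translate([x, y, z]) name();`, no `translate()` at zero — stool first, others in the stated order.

stool();
translate([0, 0, 430]) picture_frame();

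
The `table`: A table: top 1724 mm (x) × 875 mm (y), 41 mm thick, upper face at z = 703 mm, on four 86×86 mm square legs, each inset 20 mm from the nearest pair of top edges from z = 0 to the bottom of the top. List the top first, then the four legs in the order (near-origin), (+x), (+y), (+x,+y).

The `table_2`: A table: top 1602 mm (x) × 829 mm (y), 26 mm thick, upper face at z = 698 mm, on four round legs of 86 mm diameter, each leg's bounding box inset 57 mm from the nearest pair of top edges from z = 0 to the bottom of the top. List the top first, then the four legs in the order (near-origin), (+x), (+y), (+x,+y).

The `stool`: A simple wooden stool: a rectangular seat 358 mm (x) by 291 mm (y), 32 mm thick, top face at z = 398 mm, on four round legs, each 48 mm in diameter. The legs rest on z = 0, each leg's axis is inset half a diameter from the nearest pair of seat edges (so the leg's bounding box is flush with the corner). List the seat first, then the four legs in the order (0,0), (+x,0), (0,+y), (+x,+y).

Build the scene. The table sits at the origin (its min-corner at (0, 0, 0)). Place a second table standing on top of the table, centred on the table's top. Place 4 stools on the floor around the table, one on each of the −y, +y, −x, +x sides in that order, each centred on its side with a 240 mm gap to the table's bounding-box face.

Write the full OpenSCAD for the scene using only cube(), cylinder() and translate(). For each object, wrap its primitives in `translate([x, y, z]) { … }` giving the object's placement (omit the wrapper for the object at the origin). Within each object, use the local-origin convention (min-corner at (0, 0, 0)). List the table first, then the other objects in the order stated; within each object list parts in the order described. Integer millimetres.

translate([0, 0, 662]) cube([1724, 875, 41]);
translate([20, 20, 0]) cube([86, 86, 662]);
translate([1618, 20, 0]) cube([86, 86, 662]);
translate([20, 769, 0]) cube([86, 86, 662]);
translate([1618, 769, 0]) cube([86, 86, 662]);
translate([61, 23, 703]) {
  translate([0, 0, 672]) cube([1602, 829, 26]);
  translate([100, 100, 0]) cylinder(h = 672, r = 43);
  translate([1502, 100, 0]) cylinder(h = 672, r = 43);
  translate([100, 729, 0]) cylinder(h = 672, r = 43);
  translate([1502, 729, 0]) cylinder(h = 672, r = 43);
}
translate([683, -531, 0]) {
  translate([0, 0, 366]) cube([358, 291, 32]);
  translate([24, 24, 0]) cylinder(h = 366, r = 24);
  translate([334, 24, 0]) cylinder(h = 366, r = 24);
  translate([24, 267, 0]) cylinder(h = 366, r = 24);
  translate([334, 267, 0]) cylinder(h = 366, r = 24);
}
translate([683, 1115, 0]) {
  translate([0, 0, 366]) cube([358, 291, 32]);
  translate([24, 24, 0]) cylinder(h = 366, r = 24);
  translate([334, 24, 0]) cylinder(h = 366, r = 24);
  translate([24, 267, 0]) cylinder(h = 366, r = 24);
  translate([334, 267, 0]) cylinder(h = 366, r = 24);
}
translate([-598, 292, 0]) {
  translate([0, 0, 366]) cube([358, 291, 32]);
  translate([24, 24, 0]) cylinder(h = 366, r = 24);
  translate([334, 24, 0]) cylinder(h = 366, r = 24);
  translate([24, 267, 0]) cylinder(h = 366, r = 24);
  translate([334, 267, 0]) cylinder(h = 366, r = 24);
}
translate([1964, 292, 0]) {
  translate([0, 0, 366]) cube([358, 291, 32]);
  translate([24, 24, 0]) cylinder(h = 366, r = 24);
  translate([334, 24, 0]) cylinder(h = 366, r = 24);
  translate([24, 267, 0]) cylinder(h = 366, r = 24);
  translate([334, 267, 0]) cylinder(h = 366, r = 24);
}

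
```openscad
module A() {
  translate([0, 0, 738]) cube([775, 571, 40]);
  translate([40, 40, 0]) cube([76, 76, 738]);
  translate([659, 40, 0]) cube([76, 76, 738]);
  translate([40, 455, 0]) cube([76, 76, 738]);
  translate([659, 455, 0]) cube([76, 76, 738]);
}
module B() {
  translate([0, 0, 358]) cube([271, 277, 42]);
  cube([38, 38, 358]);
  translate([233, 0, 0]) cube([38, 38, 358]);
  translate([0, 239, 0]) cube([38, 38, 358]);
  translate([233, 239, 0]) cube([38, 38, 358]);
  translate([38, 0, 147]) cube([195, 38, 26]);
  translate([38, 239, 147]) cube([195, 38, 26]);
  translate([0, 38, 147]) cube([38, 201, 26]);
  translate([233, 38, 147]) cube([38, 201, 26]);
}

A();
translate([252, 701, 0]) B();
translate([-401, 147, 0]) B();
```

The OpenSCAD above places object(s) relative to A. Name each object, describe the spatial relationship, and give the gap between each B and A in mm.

Each stool's nearest face is 130 mm from the table's bounding box.

A is a table. B is a stool. Two stools sit around the table at the +y, −x sides. The gap between each stool and the table is 130 mm.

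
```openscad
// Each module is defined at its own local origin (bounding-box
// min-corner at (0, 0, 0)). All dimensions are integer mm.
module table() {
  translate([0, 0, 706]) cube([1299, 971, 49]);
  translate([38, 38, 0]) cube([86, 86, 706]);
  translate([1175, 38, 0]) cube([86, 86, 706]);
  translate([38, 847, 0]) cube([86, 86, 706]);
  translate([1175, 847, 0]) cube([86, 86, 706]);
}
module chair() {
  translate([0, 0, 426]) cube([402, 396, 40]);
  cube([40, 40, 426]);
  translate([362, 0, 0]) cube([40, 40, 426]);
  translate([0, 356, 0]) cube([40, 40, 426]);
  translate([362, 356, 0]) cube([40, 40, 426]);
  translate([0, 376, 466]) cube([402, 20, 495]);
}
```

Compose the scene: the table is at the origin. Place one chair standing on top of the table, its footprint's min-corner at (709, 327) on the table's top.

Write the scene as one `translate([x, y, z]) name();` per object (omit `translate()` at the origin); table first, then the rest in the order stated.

table();
translate([709, 327, 755]) chair();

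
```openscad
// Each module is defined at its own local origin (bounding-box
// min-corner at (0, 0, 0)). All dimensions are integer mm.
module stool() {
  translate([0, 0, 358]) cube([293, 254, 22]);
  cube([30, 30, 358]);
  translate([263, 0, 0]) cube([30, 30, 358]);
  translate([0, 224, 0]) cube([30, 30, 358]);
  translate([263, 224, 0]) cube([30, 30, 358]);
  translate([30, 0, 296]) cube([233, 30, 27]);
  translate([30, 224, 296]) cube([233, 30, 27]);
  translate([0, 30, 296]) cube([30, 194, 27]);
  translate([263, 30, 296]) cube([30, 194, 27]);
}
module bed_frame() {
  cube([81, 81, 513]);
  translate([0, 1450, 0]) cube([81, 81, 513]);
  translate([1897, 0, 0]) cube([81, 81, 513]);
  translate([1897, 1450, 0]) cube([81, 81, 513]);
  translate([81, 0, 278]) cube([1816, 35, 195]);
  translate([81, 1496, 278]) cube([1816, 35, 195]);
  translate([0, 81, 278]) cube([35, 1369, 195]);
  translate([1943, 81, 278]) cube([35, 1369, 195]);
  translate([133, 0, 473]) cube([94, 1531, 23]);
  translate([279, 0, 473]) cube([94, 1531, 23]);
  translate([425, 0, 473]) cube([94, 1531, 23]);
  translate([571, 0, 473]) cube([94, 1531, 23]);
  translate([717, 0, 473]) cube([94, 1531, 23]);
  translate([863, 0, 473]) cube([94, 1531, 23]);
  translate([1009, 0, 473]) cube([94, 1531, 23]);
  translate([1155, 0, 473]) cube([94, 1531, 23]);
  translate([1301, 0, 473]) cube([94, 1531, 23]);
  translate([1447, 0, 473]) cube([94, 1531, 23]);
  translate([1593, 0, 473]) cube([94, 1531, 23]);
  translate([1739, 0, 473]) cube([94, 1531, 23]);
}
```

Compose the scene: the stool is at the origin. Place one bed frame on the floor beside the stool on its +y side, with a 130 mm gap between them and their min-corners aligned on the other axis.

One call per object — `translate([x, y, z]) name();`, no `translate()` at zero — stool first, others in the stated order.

stool();
translate([0, 384, 0]) bed_frame();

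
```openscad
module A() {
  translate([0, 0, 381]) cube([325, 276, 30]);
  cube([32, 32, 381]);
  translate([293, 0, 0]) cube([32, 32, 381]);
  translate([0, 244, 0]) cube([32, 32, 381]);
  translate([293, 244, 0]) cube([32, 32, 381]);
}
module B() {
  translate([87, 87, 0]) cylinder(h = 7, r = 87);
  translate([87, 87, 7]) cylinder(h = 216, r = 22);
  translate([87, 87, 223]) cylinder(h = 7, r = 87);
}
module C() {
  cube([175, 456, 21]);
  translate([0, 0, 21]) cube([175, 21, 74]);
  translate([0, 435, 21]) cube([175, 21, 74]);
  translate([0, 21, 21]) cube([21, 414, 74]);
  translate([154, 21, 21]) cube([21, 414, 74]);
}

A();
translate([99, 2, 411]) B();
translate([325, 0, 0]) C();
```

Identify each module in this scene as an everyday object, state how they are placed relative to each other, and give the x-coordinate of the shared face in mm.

A is a stool. B is a spool. C is an open box. The spool is on top of the stool. The open box is against the stool's +x side, with their −y faces flush. The x-coordinate of the shared face is 325 mm.

The stool's +x face and the open box's −x face are both at x = 325 mm.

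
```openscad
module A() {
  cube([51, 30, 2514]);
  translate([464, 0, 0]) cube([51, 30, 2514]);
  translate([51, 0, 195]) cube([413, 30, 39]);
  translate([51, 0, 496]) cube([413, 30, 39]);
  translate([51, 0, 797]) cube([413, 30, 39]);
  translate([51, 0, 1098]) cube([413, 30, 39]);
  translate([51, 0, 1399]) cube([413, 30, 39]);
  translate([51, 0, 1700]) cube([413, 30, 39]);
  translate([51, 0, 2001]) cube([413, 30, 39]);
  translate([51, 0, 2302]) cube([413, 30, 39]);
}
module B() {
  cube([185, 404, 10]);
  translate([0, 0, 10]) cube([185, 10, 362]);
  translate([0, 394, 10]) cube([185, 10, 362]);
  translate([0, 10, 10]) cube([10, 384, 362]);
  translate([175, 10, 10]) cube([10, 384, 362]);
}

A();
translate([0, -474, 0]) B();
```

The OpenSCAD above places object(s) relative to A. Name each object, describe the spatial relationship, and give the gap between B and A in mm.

The open box's nearest face is 70 mm from the ladder's −y face.

A is a ladder. B is an open box. The open box is on the floor beside the ladder on its −y side. The gap between the open box and the ladder is 70 mm.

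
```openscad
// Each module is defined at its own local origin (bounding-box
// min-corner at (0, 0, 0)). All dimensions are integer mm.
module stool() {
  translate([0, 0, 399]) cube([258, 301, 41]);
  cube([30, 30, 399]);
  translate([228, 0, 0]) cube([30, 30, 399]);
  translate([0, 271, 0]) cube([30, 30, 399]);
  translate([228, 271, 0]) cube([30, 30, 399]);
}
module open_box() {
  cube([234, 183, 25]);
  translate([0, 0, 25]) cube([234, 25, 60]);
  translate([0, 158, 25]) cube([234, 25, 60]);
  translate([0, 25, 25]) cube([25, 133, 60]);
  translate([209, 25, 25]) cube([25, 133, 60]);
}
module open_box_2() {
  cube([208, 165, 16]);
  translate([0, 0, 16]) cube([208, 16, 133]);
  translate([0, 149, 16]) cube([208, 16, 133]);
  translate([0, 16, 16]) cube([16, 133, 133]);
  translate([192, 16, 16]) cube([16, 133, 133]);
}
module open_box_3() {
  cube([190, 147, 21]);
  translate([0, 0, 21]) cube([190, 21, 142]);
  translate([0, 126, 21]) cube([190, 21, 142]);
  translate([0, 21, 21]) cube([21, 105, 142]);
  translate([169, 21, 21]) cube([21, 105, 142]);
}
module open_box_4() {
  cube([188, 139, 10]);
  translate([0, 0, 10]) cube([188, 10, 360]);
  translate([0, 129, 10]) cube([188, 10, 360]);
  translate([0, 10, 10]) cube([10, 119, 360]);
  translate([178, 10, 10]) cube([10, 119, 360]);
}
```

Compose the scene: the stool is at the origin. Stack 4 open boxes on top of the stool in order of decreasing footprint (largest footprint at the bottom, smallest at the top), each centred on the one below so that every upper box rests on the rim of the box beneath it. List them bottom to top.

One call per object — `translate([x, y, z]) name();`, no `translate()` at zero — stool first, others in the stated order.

stool();
translate([12, 59, 440]) open_box();
translate([25, 68, 525]) open_box_2();
translate([34, 77, 674]) open_box_3();
translate([35, 81, 837]) open_box_4();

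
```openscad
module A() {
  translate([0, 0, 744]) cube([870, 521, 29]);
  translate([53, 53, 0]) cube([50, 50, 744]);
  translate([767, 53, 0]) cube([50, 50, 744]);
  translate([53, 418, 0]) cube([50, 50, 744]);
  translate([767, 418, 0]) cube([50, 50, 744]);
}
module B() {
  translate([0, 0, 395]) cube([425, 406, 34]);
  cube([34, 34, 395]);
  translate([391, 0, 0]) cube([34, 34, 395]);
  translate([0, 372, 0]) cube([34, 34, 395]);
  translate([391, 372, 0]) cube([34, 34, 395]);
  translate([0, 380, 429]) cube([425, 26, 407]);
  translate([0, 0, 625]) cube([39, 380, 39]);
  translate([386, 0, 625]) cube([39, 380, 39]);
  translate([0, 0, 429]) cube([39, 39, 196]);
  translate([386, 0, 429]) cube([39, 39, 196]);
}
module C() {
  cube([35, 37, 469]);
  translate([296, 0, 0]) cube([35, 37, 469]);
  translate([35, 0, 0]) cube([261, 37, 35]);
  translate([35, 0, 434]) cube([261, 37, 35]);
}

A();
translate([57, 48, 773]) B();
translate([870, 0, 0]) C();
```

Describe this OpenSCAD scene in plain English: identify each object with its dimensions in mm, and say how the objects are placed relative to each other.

A is a rectangular dining table. The top is 870×521×29 mm with its upper surface at z = 773 mm. It stands on four 50×50 mm square legs, each inset 53 mm from the nearest pair of top edges, running from the floor to the underside of the top.

B is a chair: 425×406 mm seat, 34 mm thick, top at z = 429 mm, on four 34 mm square corner legs flush with the seat edges. A 26 mm thick backrest slab spans the full seat width, extending 407 mm above the seat top, its back face flush with the seat's +y edge. Two armrests of 39×39 mm section run along each side from the seat's front edge to the front of the backrest, top faces 235 mm above the seat top and outer faces flush with the seat's x-edges; a 39×39 mm post under the front of each armrest stands on the seat at the front corner.

C is a rectangular picture frame lying in the x–z plane (depth along y). The opening is 261 mm wide (x) by 399 mm tall (z), surrounded by a border 35 mm wide on all four sides. The frame is 37 mm deep and is made of two full-height vertical stiles with two horizontal rails fitted between them.

The chair is on top of the table. The picture frame is against the table's +x side, with their −y faces flush.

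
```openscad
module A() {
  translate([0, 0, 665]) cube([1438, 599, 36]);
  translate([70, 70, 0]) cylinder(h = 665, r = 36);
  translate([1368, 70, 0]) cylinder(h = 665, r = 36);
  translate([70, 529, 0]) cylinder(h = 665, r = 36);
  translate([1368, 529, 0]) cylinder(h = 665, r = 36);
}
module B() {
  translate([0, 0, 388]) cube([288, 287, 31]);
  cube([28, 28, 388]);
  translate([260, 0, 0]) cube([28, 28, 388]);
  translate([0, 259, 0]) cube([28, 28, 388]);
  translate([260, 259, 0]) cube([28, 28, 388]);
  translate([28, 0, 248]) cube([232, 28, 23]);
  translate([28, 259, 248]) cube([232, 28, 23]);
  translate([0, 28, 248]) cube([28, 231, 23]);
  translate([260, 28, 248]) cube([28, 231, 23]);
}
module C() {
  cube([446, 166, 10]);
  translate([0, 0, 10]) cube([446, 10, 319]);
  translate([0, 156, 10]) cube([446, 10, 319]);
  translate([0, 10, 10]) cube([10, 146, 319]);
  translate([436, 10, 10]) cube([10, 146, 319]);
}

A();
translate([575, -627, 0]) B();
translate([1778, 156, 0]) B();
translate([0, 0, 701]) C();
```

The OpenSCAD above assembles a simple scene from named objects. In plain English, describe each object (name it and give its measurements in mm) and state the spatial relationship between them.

A is a table: top 1438 mm (x) × 599 mm (y), 36 mm thick, upper face at z = 701 mm, on four round legs of 72 mm diameter, each leg's bounding box inset 34 mm from the nearest pair of top edges, running from z = 0 to the bottom of the top.

B is a simple wooden stool: a rectangular seat 288 mm (x) by 287 mm (y), 31 mm thick, top face at z = 419 mm, on four square legs, each 28×28 mm in cross-section. The legs rest on z = 0, each flush with a corner of the seat. Four stretchers, 28 mm wide and 23 mm tall, connect adjacent legs with their undersides at z = 248 mm, each running between the inner faces of the legs it joins and aligned with the legs' outer faces on the other axis.

C is an open-topped rectangular box: outside dimensions 446×166×329 mm, with a uniform wall and base thickness of 10 mm. The base is a full 446×166 slab on the floor; four walls sit on top of the base. The front and back walls (the −y and +y sides) span the full width; the two side walls fit between them.

Two stools sit around the table at the −y, +x sides. The open box is on top of the table.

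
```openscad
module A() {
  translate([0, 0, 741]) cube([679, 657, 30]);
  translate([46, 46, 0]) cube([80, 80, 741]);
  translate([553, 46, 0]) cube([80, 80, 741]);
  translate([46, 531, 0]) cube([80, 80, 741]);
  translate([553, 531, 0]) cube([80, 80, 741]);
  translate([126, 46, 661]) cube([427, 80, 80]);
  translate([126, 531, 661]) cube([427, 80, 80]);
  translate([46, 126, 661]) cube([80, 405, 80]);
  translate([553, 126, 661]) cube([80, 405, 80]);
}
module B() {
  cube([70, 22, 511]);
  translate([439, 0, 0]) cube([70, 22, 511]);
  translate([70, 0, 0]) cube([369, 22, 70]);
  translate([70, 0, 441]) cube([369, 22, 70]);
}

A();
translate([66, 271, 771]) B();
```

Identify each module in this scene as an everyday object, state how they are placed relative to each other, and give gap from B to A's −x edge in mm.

The picture frame's min-x is at 66; the table's min-x is 0; gap = 66 mm.

A is a table. B is a picture frame. The picture frame is on top of the table. The gap from the picture frame to the table's −x edge is 66 mm.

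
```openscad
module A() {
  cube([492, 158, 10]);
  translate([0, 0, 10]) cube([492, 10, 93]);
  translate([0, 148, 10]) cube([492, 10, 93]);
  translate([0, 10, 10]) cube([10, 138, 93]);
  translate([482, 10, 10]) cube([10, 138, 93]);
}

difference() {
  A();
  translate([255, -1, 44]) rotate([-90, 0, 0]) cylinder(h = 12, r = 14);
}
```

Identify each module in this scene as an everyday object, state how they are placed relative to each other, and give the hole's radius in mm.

A is an open box. The open box has a circular hole through its front wall. The hole's radius is 14 mm.

The subtracted cylinder has r = 14 mm.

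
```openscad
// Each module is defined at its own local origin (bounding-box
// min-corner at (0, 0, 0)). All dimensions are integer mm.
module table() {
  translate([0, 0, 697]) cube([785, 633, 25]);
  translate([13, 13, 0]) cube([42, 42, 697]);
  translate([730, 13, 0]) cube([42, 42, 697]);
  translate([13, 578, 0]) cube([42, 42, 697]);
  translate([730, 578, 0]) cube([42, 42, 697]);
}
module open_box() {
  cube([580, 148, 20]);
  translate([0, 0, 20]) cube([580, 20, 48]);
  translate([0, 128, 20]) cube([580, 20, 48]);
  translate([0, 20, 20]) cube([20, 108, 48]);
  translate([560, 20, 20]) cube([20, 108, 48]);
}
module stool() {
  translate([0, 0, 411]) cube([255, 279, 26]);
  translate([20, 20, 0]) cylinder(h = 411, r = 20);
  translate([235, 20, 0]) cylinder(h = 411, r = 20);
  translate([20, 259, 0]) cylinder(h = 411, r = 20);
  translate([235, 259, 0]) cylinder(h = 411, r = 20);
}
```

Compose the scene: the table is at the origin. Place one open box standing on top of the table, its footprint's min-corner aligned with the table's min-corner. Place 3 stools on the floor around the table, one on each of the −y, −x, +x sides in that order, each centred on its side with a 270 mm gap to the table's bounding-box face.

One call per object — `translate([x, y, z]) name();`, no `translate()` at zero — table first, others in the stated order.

table();
translate([0, 0, 722]) open_box();
translate([265, -549, 0]) stool();
translate([-525, 177, 0]) stool();
translate([1055, 177, 0]) stool();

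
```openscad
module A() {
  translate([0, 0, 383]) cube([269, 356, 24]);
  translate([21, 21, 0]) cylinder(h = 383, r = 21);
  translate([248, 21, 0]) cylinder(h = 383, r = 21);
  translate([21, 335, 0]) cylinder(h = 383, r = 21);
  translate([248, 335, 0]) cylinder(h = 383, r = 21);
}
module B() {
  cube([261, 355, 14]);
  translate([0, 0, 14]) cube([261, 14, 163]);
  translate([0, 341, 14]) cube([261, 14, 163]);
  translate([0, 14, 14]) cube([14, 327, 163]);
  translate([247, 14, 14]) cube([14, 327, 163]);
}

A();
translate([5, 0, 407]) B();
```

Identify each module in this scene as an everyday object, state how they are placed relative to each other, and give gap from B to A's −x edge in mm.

The open box's min-x is at 5; the stool's min-x is 0; gap = 5 mm.

A is a stool. B is an open box. The open box is on top of the stool. The gap from the open box to the stool's −x edge is 5 mm.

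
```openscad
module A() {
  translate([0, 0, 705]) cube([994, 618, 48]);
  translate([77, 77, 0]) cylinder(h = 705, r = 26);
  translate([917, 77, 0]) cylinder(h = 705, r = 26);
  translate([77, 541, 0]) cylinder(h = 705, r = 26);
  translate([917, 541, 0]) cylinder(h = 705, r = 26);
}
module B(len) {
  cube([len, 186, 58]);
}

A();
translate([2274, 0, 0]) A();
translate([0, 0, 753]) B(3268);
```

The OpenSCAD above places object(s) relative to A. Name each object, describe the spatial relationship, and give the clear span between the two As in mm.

A is a table. B is a beam. A beam spans the tops of two tables. The clear span between the two tables is 1280 mm.

Second table starts at x = 2274; first ends at x = 994; clear span = 2274 − 994 = 1280 mm.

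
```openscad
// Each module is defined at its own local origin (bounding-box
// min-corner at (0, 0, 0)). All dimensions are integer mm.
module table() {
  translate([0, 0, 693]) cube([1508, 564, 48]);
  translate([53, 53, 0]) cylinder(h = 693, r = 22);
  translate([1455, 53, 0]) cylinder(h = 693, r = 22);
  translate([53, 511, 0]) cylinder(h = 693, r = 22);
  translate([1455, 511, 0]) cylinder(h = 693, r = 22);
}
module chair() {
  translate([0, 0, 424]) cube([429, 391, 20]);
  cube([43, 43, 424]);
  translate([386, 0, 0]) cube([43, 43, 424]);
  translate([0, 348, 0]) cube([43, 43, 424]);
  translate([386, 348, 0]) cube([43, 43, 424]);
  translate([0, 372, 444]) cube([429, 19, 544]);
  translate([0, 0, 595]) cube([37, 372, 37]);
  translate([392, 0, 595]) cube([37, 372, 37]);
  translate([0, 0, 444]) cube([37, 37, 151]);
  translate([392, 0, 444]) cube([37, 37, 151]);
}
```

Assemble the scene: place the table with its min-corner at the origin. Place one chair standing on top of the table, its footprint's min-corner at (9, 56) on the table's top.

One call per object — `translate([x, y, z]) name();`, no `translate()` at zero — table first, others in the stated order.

table();
translate([9, 56, 741]) chair();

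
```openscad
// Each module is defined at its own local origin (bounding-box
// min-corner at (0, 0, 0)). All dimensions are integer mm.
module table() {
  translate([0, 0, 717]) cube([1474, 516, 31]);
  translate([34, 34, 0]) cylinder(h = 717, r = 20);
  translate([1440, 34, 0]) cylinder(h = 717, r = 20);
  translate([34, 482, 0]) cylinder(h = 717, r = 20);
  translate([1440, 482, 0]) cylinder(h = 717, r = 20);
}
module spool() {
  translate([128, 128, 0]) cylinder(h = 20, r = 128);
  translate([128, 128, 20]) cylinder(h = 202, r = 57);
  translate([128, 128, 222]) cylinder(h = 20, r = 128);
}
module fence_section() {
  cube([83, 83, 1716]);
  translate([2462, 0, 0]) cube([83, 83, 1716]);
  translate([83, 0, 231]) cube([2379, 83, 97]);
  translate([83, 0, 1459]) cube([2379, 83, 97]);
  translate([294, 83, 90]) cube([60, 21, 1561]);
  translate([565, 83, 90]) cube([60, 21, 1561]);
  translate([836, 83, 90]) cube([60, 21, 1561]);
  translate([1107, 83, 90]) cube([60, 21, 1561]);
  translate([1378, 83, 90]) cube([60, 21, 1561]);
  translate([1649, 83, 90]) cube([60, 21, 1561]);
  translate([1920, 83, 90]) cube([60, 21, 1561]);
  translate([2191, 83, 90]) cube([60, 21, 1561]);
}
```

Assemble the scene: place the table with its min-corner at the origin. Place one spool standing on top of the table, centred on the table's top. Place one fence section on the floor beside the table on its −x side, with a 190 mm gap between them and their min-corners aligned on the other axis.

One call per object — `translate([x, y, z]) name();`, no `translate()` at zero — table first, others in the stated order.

table();
translate([609, 130, 748]) spool();
translate([-2735, 0, 0]) fence_section();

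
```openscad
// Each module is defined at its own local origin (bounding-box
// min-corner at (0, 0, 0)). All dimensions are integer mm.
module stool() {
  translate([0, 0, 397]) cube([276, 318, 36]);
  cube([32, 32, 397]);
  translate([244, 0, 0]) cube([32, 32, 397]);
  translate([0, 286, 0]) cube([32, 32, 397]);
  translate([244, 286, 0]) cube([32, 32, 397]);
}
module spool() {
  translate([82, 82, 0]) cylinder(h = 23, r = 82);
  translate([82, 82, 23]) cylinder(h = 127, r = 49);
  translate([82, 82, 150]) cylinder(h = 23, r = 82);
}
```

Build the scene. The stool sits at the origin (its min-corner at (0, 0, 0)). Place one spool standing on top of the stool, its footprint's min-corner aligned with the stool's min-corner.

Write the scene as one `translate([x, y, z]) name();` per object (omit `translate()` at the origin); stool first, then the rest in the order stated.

stool();
translate([0, 0, 433]) spool();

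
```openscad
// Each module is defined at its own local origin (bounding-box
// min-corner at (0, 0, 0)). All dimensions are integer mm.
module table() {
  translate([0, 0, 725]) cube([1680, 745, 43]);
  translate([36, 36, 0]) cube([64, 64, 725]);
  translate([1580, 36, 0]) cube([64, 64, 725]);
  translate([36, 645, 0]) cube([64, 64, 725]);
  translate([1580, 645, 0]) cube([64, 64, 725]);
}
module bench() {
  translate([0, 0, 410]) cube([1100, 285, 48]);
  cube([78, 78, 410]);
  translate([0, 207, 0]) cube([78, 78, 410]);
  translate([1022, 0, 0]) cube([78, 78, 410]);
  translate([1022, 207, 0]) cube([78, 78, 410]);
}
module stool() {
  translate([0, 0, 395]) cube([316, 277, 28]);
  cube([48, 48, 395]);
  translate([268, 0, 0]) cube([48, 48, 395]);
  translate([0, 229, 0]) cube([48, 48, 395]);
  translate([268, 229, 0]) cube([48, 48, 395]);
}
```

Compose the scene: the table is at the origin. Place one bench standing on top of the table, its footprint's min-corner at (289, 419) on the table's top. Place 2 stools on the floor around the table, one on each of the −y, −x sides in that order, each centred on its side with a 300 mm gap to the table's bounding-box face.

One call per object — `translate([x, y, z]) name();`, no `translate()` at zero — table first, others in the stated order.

table();
translate([289, 419, 768]) bench();
translate([682, -577, 0]) stool();
translate([-616, 234, 0]) stool();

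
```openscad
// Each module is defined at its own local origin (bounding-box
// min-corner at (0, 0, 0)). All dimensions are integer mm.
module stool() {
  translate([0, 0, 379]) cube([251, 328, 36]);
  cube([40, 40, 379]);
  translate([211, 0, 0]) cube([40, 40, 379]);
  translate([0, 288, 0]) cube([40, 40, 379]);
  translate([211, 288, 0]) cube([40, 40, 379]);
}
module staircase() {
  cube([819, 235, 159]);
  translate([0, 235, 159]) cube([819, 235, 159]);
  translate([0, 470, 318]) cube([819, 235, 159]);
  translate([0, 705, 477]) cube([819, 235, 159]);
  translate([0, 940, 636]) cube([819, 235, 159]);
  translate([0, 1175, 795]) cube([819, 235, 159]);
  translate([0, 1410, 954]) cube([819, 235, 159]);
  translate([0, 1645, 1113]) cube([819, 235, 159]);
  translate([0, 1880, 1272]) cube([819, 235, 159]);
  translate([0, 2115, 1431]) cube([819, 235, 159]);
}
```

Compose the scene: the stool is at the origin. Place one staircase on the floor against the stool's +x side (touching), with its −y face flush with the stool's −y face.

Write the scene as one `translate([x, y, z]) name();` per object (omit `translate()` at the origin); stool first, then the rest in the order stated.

stool();
translate([251, 0, 0]) staircase();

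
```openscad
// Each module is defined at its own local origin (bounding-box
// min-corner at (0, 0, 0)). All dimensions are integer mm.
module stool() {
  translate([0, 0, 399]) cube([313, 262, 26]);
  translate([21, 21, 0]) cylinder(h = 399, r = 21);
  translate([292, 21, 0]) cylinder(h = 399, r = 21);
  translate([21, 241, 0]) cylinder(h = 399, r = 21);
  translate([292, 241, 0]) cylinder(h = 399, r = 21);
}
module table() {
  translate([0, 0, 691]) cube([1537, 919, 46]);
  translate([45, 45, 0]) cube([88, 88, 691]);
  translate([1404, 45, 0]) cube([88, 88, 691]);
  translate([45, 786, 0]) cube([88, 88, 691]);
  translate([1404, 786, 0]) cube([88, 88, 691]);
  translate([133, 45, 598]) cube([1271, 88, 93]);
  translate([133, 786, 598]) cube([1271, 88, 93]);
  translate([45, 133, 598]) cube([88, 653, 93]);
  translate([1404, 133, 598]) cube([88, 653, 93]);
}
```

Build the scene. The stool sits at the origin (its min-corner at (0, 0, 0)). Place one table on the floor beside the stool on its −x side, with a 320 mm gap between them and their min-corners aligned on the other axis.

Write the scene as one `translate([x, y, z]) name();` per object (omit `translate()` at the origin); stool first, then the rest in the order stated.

stool();
translate([-1857, 0, 0]) table();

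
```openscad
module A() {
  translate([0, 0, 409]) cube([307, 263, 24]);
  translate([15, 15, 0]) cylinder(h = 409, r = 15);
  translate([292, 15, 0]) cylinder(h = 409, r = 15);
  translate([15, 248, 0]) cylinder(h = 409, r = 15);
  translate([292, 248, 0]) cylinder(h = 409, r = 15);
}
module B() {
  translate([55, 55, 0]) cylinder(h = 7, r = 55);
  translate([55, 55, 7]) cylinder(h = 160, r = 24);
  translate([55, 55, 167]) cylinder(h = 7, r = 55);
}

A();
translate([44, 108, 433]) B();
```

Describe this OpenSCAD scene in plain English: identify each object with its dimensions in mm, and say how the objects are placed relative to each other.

A is a four-legged stool. The seat is 307×263 mm, 24 mm thick, top at z = 433 mm. It stands on four round legs, each 30 mm in diameter, from z = 0 to the seat underside, each leg's axis is inset half a diameter from the nearest pair of seat edges (so the leg's bounding box is flush with the corner).

B is a spool: two coaxial disc flanges of radius 55 mm and thickness 7 mm, joined by a core cylinder of radius 24 mm and height 160 mm. The lower flange rests on z = 0 and the three cylinders share a vertical axis.

The spool is on top of the stool.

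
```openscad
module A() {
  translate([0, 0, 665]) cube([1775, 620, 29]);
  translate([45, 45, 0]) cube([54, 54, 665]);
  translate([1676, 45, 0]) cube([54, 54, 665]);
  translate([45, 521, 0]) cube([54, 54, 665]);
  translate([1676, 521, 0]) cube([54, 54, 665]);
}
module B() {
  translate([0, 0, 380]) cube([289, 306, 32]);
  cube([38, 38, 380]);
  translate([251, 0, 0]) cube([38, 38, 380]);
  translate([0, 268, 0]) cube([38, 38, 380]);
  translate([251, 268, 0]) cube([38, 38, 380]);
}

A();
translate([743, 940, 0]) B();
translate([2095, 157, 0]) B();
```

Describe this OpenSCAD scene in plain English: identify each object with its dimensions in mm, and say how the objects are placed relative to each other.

A is a table: top 1775 mm (x) × 620 mm (y), 29 mm thick, upper face at z = 694 mm, on four 54×54 mm square legs, each inset 45 mm from the nearest pair of top edges, running from z = 0 to the bottom of the top.

B is a simple wooden stool: a rectangular seat 289 mm (x) by 306 mm (y), 32 mm thick, top face at z = 412 mm, on four square legs, each 38×38 mm in cross-section. The legs rest on z = 0, each flush with a corner of the seat.

Two stools sit around the table at the +y, +x sides.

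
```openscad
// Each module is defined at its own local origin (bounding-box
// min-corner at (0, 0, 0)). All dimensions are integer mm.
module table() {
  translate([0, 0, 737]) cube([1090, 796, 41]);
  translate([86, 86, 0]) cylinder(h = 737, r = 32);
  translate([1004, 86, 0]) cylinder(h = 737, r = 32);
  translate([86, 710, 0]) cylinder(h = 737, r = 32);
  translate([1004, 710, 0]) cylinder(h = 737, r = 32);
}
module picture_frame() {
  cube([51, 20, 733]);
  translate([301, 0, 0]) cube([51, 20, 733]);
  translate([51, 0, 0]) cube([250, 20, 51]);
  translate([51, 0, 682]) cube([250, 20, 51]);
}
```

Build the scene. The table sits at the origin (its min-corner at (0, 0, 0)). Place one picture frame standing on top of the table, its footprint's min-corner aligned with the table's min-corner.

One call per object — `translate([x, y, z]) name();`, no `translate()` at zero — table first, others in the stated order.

table();
translate([0, 0, 778]) picture_frame();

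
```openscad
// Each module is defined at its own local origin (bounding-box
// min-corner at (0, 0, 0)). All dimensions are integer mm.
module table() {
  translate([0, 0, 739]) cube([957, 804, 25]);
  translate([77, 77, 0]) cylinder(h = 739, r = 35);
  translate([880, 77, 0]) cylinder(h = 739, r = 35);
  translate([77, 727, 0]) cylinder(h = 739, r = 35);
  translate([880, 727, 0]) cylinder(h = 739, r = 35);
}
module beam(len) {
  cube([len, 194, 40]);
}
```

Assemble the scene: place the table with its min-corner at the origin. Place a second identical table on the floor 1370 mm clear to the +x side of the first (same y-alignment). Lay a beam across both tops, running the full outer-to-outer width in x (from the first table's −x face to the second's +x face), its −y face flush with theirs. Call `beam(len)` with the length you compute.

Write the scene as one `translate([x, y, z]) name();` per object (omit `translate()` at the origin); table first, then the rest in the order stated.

table();
translate([2327, 0, 0]) table();
translate([0, 0, 764]) beam(3284);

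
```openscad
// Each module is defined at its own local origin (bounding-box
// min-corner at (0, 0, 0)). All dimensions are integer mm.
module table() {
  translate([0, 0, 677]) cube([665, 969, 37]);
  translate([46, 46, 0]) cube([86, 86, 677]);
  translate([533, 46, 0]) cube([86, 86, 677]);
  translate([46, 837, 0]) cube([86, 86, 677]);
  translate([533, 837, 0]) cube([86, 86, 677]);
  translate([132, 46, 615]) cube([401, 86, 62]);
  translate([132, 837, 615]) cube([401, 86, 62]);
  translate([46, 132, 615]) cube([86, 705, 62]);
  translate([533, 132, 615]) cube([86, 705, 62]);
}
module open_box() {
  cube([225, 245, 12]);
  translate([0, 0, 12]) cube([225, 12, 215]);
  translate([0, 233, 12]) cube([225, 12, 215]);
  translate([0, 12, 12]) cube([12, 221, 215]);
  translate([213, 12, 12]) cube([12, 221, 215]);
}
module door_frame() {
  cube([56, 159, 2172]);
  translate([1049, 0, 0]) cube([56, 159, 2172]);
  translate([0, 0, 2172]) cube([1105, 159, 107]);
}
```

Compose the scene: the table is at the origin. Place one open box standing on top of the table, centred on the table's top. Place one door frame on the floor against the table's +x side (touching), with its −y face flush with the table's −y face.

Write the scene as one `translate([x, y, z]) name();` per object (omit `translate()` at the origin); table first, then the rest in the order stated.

table();
translate([220, 362, 714]) open_box();
translate([665, 0, 0]) door_frame();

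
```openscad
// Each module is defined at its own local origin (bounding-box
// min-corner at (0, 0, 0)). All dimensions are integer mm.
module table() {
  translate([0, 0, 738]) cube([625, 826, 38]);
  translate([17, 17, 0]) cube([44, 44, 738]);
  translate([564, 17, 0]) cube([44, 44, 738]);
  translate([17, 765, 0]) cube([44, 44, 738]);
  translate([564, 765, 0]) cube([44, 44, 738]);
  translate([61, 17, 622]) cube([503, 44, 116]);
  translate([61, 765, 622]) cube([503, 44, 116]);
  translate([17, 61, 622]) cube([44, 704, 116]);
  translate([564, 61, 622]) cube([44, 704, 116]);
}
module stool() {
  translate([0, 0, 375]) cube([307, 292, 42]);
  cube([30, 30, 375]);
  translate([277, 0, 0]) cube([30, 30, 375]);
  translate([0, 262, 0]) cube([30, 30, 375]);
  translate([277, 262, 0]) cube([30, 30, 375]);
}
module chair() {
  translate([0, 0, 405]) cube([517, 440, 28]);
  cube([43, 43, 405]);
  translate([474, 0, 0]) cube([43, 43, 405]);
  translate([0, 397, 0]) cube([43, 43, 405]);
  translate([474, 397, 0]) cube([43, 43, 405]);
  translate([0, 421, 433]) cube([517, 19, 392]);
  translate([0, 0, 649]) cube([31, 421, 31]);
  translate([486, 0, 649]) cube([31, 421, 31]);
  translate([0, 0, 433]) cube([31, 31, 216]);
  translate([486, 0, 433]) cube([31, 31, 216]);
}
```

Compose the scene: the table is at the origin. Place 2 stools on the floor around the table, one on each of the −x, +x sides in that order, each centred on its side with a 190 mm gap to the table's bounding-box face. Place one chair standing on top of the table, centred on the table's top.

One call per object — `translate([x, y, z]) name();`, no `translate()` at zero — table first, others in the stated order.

table();
translate([-497, 267, 0]) stool();
translate([815, 267, 0]) stool();
translate([54, 193, 776]) chair();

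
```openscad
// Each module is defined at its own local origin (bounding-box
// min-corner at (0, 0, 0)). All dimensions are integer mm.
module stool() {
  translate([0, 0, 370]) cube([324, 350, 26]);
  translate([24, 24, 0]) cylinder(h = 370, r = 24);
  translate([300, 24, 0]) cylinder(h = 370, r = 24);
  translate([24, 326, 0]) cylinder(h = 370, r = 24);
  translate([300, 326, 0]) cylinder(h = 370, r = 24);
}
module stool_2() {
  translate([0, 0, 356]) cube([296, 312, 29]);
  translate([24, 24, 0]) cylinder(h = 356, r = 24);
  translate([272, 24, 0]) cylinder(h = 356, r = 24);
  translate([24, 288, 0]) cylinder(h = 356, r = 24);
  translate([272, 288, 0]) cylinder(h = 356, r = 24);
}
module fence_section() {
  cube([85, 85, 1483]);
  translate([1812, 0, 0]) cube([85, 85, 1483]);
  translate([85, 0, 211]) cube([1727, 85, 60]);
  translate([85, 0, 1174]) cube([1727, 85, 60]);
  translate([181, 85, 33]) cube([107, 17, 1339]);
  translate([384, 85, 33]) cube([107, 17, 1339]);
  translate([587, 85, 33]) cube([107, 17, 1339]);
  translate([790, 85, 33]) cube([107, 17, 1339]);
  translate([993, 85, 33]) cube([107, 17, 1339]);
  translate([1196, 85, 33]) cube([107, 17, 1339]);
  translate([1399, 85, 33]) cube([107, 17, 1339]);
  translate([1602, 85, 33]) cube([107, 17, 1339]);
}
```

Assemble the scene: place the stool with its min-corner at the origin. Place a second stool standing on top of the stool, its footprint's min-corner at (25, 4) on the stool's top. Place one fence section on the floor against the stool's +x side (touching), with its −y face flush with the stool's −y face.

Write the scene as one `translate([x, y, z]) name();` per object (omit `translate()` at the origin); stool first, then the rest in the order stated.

stool();
translate([25, 4, 396]) stool_2();
translate([324, 0, 0]) fence_section();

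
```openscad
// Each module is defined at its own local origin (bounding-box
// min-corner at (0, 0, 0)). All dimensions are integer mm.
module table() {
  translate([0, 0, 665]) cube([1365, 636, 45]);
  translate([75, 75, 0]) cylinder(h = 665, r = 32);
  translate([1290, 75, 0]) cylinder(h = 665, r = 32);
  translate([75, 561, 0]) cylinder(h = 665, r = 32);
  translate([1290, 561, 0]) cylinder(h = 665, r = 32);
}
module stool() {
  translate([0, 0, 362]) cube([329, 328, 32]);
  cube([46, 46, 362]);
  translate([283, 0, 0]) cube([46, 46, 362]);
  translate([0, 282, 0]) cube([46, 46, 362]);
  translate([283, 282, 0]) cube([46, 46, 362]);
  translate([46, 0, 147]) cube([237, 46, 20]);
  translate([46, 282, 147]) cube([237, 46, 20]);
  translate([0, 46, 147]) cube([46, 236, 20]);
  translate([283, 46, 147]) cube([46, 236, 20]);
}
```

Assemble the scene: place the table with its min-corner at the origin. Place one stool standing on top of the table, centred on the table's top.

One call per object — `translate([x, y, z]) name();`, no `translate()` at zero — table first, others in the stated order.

table();
translate([518, 154, 710]) stool();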